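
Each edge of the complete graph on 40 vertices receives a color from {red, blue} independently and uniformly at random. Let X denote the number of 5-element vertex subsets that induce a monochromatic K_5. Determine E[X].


Let X = Σ_S X_S over the C(40, 5) = 658008 subsets S of size 5, where X_S = 1 if the K_5 on S is monochromatic.
For a fixed S, the K_5 on S has C(5, 2) = 10 edges. P[all 10 edges red] = (1/2)^10, and likewise for blue, so P[monochromatic] = 2·(1/2)^10 = 2^{1 − 10} = 1/512.
By linearity: E[X] = C(40, 5) · 2^{1 − 10} = 658008 · 1/512 = 82251/64.
Numerically: E[X] ≈ 1285.17188.

E[X] = C(40,5)·2^(1−C(5,2)) = 82251/64 ≈ 1285.17188.


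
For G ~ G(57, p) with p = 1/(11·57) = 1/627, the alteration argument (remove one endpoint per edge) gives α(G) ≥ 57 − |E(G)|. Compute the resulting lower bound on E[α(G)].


E[|E(G)|] = C(57, 2)·p = 1596 · (1/627) = 28/11.
E[α(G)] ≥ n − E[|E(G)|] = 57 − 28/11 = 599/11.
Numerically: ≈ 54.45455.
(This is only a lower bound; the true E[α(G)] may be larger.)

E[α(G)] ≥ 599/11 ≈ 54.45455.


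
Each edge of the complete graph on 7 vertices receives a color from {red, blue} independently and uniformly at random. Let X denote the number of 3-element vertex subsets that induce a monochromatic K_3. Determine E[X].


Let X = Σ_S X_S over the C(7, 3) = 35 subsets S of size 3, where X_S = 1 if the K_3 on S is monochromatic.
For a fixed S, the K_3 on S has C(3, 2) = 3 edges. P[all 3 edges red] = (1/2)^3, and likewise for blue, so P[monochromatic] = 2·(1/2)^3 = 2^{1 − 3} = 1/4.
Summing: E[X] = C(7, 3) · 2^{1 − 3} = 35 · 1/4 = 35/4.
Numerically: E[X] ≈ 8.75000.

E[X] = C(7,3)·2^(1−C(3,2)) = 35/4 ≈ 8.75000.


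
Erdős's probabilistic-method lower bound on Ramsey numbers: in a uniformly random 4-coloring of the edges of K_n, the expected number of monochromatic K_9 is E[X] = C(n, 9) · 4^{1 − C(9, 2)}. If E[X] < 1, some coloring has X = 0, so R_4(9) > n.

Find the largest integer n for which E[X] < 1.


We need C(n, 9) · 4^{1 − 36} < 1, i.e. C(n, 9) < 4^{36 − 1} = 1180591620717411303424.
Check values of n near the boundary:
  n = 909: C(909, 9) = 1122169012923711463931; 1122169012923711463931 < 1180591620717411303424? YES
  n = 910: C(910, 9) = 1133378248346922788210; 1133378248346922788210 < 1180591620717411303424? YES
  n = 911: C(911, 9) = 1144686900492291197405; 1144686900492291197405 < 1180591620717411303424? YES
  n = 912: C(912, 9) = 1156095740032081475120; 1156095740032081475120 < 1180591620717411303424? YES
  n = 913: C(913, 9) = 1167605542753639808390; 1167605542753639808390 < 1180591620717411303424? YES
  n = 914: C(914, 9) = 1179217089587653905932; 1179217089587653905932 < 1180591620717411303424? YES
  n = 915: C(915, 9) = 1190931166636537885130; 1190931166636537885130 < 1180591620717411303424? NO
The largest n with C(n, 9) < 1180591620717411303424 is n = 914 (where E[X] = 294804272396913476483/295147905179352825856 ≈ 0.999). Hence R_4(9) > 914, i.e. R_4(9) ≥ 915.

Largest n = 914; hence R_4(9) > 914.


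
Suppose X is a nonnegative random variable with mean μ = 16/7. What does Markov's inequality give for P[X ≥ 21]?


μ = E[X] = 16/7, a = 21.
Markov: P[X ≥ 21] ≤ μ/a = (16/7)/21 = 16/147.
Numerically: ≈ 0.10884.
(Since a = 21 > μ = 2.28571, the bound 16/147 is < 1 and informative.)

P[X ≥ 21] ≤ 16/147 ≈ 0.10884.


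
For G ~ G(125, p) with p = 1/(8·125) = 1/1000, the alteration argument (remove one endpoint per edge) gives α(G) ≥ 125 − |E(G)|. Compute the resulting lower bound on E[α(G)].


E[|E(G)|] = C(125, 2)·p = 7750 · (1/1000) = 31/4.
E[α(G)] ≥ n − E[|E(G)|] = 125 − 31/4 = 469/4.
Numerically: ≈ 117.250.
(This is only a lower bound; the true E[α(G)] may be larger.)

E[α(G)] ≥ 469/4 ≈ 117.250.


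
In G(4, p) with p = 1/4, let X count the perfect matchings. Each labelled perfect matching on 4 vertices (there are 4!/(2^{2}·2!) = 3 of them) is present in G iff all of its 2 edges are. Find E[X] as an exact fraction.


K_4 has 4!/(2^{2}·2!) = 3 labelled perfect matchings.
For each such perfect matching H, let X_H = 1 if all 2 edges of H are present in G. Then P[X_H = 1] = p^{2} = (1/4)^{2} = 1/16.
Summing the indicators: E[X] = Σ_H E[X_H] = 3 · p^{2} = 3 · 1/16 = 3/16.
Numerically: E[X] ≈ 0.188.

E[X] = 3 · (1/4)^{2} = 3/16 ≈ 0.188.


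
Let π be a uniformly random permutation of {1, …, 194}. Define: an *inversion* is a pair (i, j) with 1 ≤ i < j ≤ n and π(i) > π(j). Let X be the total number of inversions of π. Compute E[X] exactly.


Write X = Σ X_I over the C(194, 2) = 18721 pairs i < j, with X_I the indicator of one inversion.
There are 18721 indicators.
For each fixed pair i < j, the values π(i) and π(j) are two distinct elements of {1, …, 194} in uniformly random order; by symmetry P[π(i) > π(j)] = 1/2.
By linearity: E[X] = 18721 · (1/2) = C(194, 2) · (1/2) = 18721/2 = 18721/2 ≈ 9360.500000.

E[X] = 18721/2 = 9360.500000.


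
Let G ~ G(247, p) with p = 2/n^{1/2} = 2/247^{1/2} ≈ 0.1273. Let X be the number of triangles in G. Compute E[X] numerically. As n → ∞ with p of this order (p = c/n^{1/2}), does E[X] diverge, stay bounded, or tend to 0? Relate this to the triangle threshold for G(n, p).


Number of potential triangles: C(247, 3) = 2481115.
Each occurs with probability p³ ≈ (0.1273)³ ≈ 2.060841e-03.
By linearity: E[X] = C(247, 3)·p³ ≈ 2481115 · 2.060841e-03 ≈ 5113.1844.
Since α = 1/2 < 1, p = c/n^{1/2} ≫ 1/n is above the triangle threshold p ~ 1/n. Asymptotically E[X] ~ (c³/6)·n^{3(1−α)} = (2³/6)·n^{1.5} → ∞; triangles are abundant w.h.p.

E[X] ≈ 5113.1844; in regime p = Θ(1/n^{1/2}) E[X] diverges (above the triangle threshold p ~ 1/n).


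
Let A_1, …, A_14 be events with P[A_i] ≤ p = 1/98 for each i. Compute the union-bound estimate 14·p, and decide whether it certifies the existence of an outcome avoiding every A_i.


Union bound: P[∪_{i=1}^{14} A_i] ≤ Σ_i P[A_i] ≤ 14·p = 14·(1/98) = 1/7.
Numerically: 1/7 ≈ 0.1428571.
Is 1/7 < 1? YES.
Since P[∪ A_i] ≤ 1/7 < 1, the complement has P[∩ A_i^c] ≥ 1 − 1/7 = 6/7 > 0, so some outcome avoids every A_i.

14·p = 1/7 ≈ 0.1428571; existence CERTIFIED by the union bound.


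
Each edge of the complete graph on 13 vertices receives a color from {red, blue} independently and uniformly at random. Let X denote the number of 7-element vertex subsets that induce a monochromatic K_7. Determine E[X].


Let X = Σ_S X_S over the C(13, 7) = 1716 subsets S of size 7, where X_S = 1 if the K_7 on S is monochromatic.
For a fixed S, the K_7 on S has C(7, 2) = 21 edges. P[all 21 edges red] = (1/2)^21, and likewise for blue, so P[monochromatic] = 2·(1/2)^21 = 2^{1 − 21} = 1/1048576.
By linearity of expectation: E[X] = C(13, 7) · 2^{1 − 21} = 1716 · 1/1048576 = 429/262144.
Numerically: E[X] ≈ 0.0016.

E[X] = C(13,7)·2^(1−C(7,2)) = 429/262144 ≈ 0.0016.


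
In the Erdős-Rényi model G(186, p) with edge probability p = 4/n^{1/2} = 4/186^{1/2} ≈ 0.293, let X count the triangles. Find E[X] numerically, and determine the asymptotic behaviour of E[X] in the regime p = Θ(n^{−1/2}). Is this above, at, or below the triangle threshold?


Number of potential triangles: C(186, 3) = 1055240.
Each occurs with probability p³ ≈ (0.293)³ ≈ 2.52296e-02.
By linearity: E[X] = C(186, 3)·p³ ≈ 1055240 · 2.52296e-02 ≈ 26623.295.
Since α = 1/2 < 1, p = c/n^{1/2} ≫ 1/n is above the triangle threshold p ~ 1/n. Asymptotically E[X] ~ (c³/6)·n^{3(1−α)} = (4³/6)·n^{1.5} → ∞; triangles are abundant w.h.p.

E[X] ≈ 26623.295; in regime p = Θ(1/n^{1/2}) E[X] diverges (above the triangle threshold p ~ 1/n).


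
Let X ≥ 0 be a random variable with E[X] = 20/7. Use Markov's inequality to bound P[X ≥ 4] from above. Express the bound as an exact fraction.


μ = E[X] = 20/7, a = 4.
Markov: P[X ≥ 4] ≤ μ/a = (20/7)/4 = 5/7.
Numerically: ≈ 0.7143.
(Since a = 4 > μ = 2.8571, the bound 5/7 is < 1 and informative.)

P[X ≥ 4] ≤ 5/7 ≈ 0.7143.


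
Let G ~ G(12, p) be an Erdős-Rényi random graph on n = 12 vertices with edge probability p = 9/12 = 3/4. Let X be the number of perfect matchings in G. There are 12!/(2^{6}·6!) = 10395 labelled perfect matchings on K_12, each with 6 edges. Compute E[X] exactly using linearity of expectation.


K_12 has 12!/(2^{6}·6!) = 10395 labelled perfect matchings.
For each such perfect matching H, let X_H = 1 if all 6 edges of H are present in G. Then P[X_H = 1] = p^{6} = (3/4)^{6} = 729/4096.
By linearity of expectation: E[X] = Σ_H E[X_H] = 10395 · p^{6} = 10395 · 729/4096 = 7577955/4096.
Numerically: E[X] ≈ 1850.1.

E[X] = 10395 · (3/4)^{6} = 7577955/4096 ≈ 1850.1.


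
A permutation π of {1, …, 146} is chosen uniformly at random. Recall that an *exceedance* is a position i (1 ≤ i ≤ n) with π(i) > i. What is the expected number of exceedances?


Write X = Σ_{i=1}^{146} X_i, where X_i = 1_{π(i) > i}.
For each fixed i, π(i) is uniform over {1, …, 146} (marginal of a uniform permutation), so P[π(i) > i] = (n − i)/n. Summing: Σ_{i=1}^{146} (n − i)/n = (0 + 1 + … + 145)/146 = 146(146 − 1)/(2·146) = (146 − 1)/2.
Hence E[X] = Σ_{i=1}^{146} (146 − i)/146 = 145/2 ≈ 72.500.

E[X] = 145/2 = 72.500.


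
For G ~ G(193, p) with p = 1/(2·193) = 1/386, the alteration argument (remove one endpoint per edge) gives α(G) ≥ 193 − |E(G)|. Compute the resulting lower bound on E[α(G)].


E[|E(G)|] = C(193, 2)·p = 18528 · (1/386) = 48.
E[α(G)] ≥ n − E[|E(G)|] = 193 − 48 = 145.
Numerically: ≈ 145.000.
(This is only a lower bound; the true E[α(G)] may be larger.)

E[α(G)] ≥ 145 ≈ 145.000.


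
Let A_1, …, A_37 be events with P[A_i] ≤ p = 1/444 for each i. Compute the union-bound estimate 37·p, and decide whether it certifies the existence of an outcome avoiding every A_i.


Union bound: P[∪_{i=1}^{37} A_i] ≤ Σ_i P[A_i] ≤ 37·p = 37·(1/444) = 1/12.
Numerically: 1/12 ≈ 0.0833.
Is 1/12 < 1? YES.
Since P[∪ A_i] ≤ 1/12 < 1, the complement has P[∩ A_i^c] ≥ 1 − 1/12 = 11/12 > 0, so some outcome avoids every A_i.

37·p = 1/12 ≈ 0.0833; existence CERTIFIED by the union bound.


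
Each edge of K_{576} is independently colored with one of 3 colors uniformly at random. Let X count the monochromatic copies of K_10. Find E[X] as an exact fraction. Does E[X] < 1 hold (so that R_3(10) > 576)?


E[X] = C(576, 10) · 3^{1 − 45} = 1024104945306307344480 · 3^{−44} = 1024104945306307344480/984770902183611232881.
As a reduced fraction: E[X] = 12643270929707498080/12157665459056928801 ≈ 1.039942.
Is E[X] < 1? NO.
Since E[X] ≥ 1, the first-moment bound is inconclusive at n = 576; it does NOT by itself certify R_3(10) > 576.

E[X] = 12643270929707498080/12157665459056928801 ≈ 1.039942; E[X] ≥ 1; first-moment method inconclusive here.


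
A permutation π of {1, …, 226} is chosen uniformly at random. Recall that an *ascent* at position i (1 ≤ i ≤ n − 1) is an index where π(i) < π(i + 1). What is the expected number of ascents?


Write X = Σ X_I over i = 1, …, 225, with X_I the indicator of one ascent.
There are 225 indicators.
For each fixed i, the pair (π(i), π(i+1)) is a uniformly random ordered pair of distinct values from {1, …, 226}; by symmetry P[π(i) < π(i+1)] = 1/2.
By linearity: E[X] = 225 · (1/2) = (226 − 1) · (1/2) = 225/2 ≈ 112.50000.

E[X] = 225/2 = 112.50000.


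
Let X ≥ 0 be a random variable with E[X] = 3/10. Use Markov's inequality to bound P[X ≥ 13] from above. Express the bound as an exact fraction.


μ = E[X] = 3/10, a = 13.
Markov: P[X ≥ 13] ≤ μ/a = (3/10)/13 = 3/130.
Numerically: ≈ 0.0231.
(Since a = 13 > μ = 0.3000, the bound 3/130 is < 1 and informative.)

P[X ≥ 13] ≤ 3/130 ≈ 0.0231.


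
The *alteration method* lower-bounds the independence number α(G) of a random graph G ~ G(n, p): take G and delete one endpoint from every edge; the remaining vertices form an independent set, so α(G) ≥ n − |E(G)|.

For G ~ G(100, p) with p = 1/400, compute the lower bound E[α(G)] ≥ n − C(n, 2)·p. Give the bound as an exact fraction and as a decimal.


E[|E(G)|] = C(100, 2)·p = 4950 · (1/400) = 99/8.
E[α(G)] ≥ n − E[|E(G)|] = 100 − 99/8 = 701/8.
Numerically: ≈ 87.62500.
(This is only a lower bound; the true E[α(G)] may be larger.)

E[α(G)] ≥ 701/8 ≈ 87.62500.


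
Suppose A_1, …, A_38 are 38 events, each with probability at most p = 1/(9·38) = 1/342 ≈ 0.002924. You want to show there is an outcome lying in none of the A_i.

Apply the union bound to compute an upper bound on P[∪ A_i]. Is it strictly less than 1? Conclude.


Union bound: P[∪_{i=1}^{38} A_i] ≤ Σ_i P[A_i] ≤ 38·p = 38·(1/342) = 1/9.
Numerically: 1/9 ≈ 0.111111.
Is 1/9 < 1? YES.
Since P[∪ A_i] ≤ 1/9 < 1, the complement has P[∩ A_i^c] ≥ 1 − 1/9 = 8/9 > 0, so some outcome avoids every A_i.

38·p = 1/9 ≈ 0.111111; existence CERTIFIED by the union bound.


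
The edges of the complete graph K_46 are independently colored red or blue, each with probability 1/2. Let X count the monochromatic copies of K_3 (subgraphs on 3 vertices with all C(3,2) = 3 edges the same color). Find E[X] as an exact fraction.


Let X = Σ_S X_S over the C(46, 3) = 15180 subsets S of size 3, where X_S = 1 if the K_3 on S is monochromatic.
For a fixed S, the K_3 on S has C(3, 2) = 3 edges. P[all 3 edges red] = (1/2)^3, and likewise for blue, so P[monochromatic] = 2·(1/2)^3 = 2^{1 − 3} = 1/4.
Summing: E[X] = C(46, 3) · 2^{1 − 3} = 15180 · 1/4 = 3795.
Numerically: E[X] ≈ 3795.000000.

E[X] = C(46,3)·2^(1−C(3,2)) = 3795 ≈ 3795.000000.


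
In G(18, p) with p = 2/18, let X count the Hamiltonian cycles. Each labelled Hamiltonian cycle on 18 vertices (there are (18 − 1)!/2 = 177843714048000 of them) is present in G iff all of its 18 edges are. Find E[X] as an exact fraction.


K_18 has (18 − 1)!/2 = 177843714048000 labelled Hamiltonian cycles.
For each such Hamiltonian cycle H, let X_H = 1 if all 18 edges of H are present in G. Then P[X_H = 1] = p^{18} = (1/9)^{18} = 1/150094635296999121.
By linearity of expectation: E[X] = Σ_H E[X_H] = 177843714048000 · p^{18} = 177843714048000 · 1/150094635296999121 = 243955712000/205891132094649.
Numerically: E[X] ≈ 0.00118488.

E[X] = 177843714048000 · (1/9)^{18} = 243955712000/205891132094649 ≈ 0.00118488.


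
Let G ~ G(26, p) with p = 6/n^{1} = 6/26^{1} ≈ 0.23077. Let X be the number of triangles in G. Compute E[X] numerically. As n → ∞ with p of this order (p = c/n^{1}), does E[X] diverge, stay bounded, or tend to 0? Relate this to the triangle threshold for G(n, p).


Number of potential triangles: C(26, 3) = 2600.
Each occurs with probability p³ ≈ (0.23077)³ ≈ 1.2289486e-02.
By linearity: E[X] = C(26, 3)·p³ ≈ 2600 · 1.2289486e-02 ≈ 31.95266.
Here α = 1, so p = 6/n is exactly at the triangle threshold p ~ 1/n. Asymptotically E[X] → c³/6 = 6³/6 = 36 ≈ 36.00000, a bounded constant. In this regime the triangle count is asymptotically Poisson(c³/6).

E[X] ≈ 31.95266; in regime p = Θ(1/n^{1}) E[X] stays bounded (at the triangle threshold p ~ 1/n).


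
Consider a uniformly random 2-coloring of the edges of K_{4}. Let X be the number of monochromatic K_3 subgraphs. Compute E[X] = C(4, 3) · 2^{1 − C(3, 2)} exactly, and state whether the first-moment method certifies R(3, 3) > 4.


E[X] = C(4, 3) · 2^{1 − 3} = 4 · 2^{−2} = 4/4.
As a reduced fraction: E[X] = 1 ≈ 1.000.
Is E[X] < 1? NO.
Since E[X] ≥ 1, the first-moment bound is inconclusive at n = 4; it does NOT by itself certify R(3, 3) > 4.

E[X] = 1 ≈ 1.000; E[X] ≥ 1; first-moment method inconclusive here.


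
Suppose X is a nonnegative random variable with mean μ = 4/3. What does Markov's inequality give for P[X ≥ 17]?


μ = E[X] = 4/3, a = 17.
Markov: P[X ≥ 17] ≤ μ/a = (4/3)/17 = 4/51.
Numerically: ≈ 0.07843.
(Since a = 17 > μ = 1.33333, the bound 4/51 is < 1 and informative.)

P[X ≥ 17] ≤ 4/51 ≈ 0.07843.


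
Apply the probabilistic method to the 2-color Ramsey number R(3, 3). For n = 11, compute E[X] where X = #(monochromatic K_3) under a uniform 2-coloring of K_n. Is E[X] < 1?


E[X] = C(11, 3) · 2^{1 − 3} = 165 · 2^{−2} = 165/4.
As a reduced fraction: E[X] = 165/4 ≈ 41.25000.
Is E[X] < 1? NO.
Since E[X] ≥ 1, the first-moment bound is inconclusive at n = 11; it does NOT by itself certify R(3, 3) > 11.

E[X] = 165/4 ≈ 41.25000; E[X] ≥ 1; first-moment method inconclusive here.


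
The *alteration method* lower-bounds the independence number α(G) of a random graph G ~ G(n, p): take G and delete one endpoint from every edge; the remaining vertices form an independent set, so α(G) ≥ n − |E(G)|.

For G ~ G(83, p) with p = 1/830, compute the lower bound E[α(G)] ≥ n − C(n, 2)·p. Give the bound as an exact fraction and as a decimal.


E[|E(G)|] = C(83, 2)·p = 3403 · (1/830) = 41/10.
E[α(G)] ≥ n − E[|E(G)|] = 83 − 41/10 = 789/10.
Numerically: ≈ 78.900.
(This is only a lower bound; the true E[α(G)] may be larger.)

E[α(G)] ≥ 789/10 ≈ 78.900.


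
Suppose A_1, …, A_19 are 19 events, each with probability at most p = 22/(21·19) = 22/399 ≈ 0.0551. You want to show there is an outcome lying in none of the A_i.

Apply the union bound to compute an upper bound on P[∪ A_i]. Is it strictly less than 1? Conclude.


Union bound: P[∪_{i=1}^{19} A_i] ≤ Σ_i P[A_i] ≤ 19·p = 19·(22/399) = 22/21.
Numerically: 22/21 ≈ 1.0476.
Is 22/21 < 1? NO.
Since the bound 22/21 is ≥ 1, the union bound is uninformative here; it does NOT by itself certify existence.

19·p = 22/21 ≈ 1.0476; existence NOT certified by the union bound.


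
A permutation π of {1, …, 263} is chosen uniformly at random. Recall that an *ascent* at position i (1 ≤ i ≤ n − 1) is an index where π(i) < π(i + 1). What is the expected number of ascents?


Write X = Σ X_I over i = 1, …, 262, with X_I the indicator of one ascent.
There are 262 indicators.
For each fixed i, the pair (π(i), π(i+1)) is a uniformly random ordered pair of distinct values from {1, …, 263}; by symmetry P[π(i) < π(i+1)] = 1/2.
By linearity: E[X] = 262 · (1/2) = (263 − 1) · (1/2) = 131 ≈ 131.00000.

E[X] = 131 = 131.00000.


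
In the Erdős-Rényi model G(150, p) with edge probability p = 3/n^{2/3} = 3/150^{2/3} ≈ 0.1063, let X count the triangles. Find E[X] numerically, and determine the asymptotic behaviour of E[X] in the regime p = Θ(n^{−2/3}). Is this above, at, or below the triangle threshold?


Number of potential triangles: C(150, 3) = 551300.
Each occurs with probability p³ ≈ (0.1063)³ ≈ 1.200000e-03.
By linearity: E[X] = C(150, 3)·p³ ≈ 551300 · 1.200000e-03 ≈ 661.5600.
Since α = 2/3 < 1, p = c/n^{2/3} ≫ 1/n is above the triangle threshold p ~ 1/n. Asymptotically E[X] ~ (c³/6)·n^{3(1−α)} = (3³/6)·n^{1} → ∞; triangles are abundant w.h.p.

E[X] ≈ 661.5600; in regime p = Θ(1/n^{2/3}) E[X] diverges (above the triangle threshold p ~ 1/n).


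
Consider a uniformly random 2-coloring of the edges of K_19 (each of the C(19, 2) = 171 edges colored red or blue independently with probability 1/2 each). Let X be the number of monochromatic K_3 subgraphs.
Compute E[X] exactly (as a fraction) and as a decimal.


Let X = Σ_S X_S over the C(19, 3) = 969 subsets S of size 3, where X_S = 1 if the K_3 on S is monochromatic.
For a fixed S, the K_3 on S has C(3, 2) = 3 edges. P[all 3 edges red] = (1/2)^3, and likewise for blue, so P[monochromatic] = 2·(1/2)^3 = 2^{1 − 3} = 1/4.
By linearity of expectation: E[X] = C(19, 3) · 2^{1 − 3} = 969 · 1/4 = 969/4.
Numerically: E[X] ≈ 242.250000.

E[X] = C(19,3)·2^(1−C(3,2)) = 969/4 ≈ 242.250000.


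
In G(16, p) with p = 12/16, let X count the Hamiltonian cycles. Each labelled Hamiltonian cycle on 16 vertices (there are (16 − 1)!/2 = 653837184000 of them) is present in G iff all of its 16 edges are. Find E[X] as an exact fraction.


K_16 has (16 − 1)!/2 = 653837184000 labelled Hamiltonian cycles.
For each such Hamiltonian cycle H, let X_H = 1 if all 16 edges of H are present in G. Then P[X_H = 1] = p^{16} = (3/4)^{16} = 43046721/4294967296.
By linearity: E[X] = Σ_H E[X_H] = 653837184000 · p^{16} = 653837184000 · 43046721/4294967296 = 27485885585032875/4194304.
Numerically: E[X] ≈ 6.553e+09.

E[X] = 653837184000 · (3/4)^{16} = 27485885585032875/4194304 ≈ 6.553e+09.


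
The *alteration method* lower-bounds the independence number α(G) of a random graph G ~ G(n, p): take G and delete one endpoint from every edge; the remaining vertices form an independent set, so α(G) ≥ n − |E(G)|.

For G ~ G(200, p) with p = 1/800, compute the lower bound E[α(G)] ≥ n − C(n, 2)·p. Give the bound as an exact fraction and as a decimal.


E[|E(G)|] = C(200, 2)·p = 19900 · (1/800) = 199/8.
E[α(G)] ≥ n − E[|E(G)|] = 200 − 199/8 = 1401/8.
Numerically: ≈ 175.1250.
(This is only a lower bound; the true E[α(G)] may be larger.)

E[α(G)] ≥ 1401/8 ≈ 175.1250.


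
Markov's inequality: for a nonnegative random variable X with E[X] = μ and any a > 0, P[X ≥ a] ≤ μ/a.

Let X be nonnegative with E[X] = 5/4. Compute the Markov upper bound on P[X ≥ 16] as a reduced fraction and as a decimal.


μ = E[X] = 5/4, a = 16.
Markov: P[X ≥ 16] ≤ μ/a = (5/4)/16 = 5/64.
Numerically: ≈ 0.078125.
(Since a = 16 > μ = 1.250000, the bound 5/64 is < 1 and informative.)

P[X ≥ 16] ≤ 5/64 ≈ 0.078125.


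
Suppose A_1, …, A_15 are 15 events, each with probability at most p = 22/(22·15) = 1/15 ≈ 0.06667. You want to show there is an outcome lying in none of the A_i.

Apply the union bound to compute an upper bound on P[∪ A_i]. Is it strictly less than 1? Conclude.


Union bound: P[∪_{i=1}^{15} A_i] ≤ Σ_i P[A_i] ≤ 15·p = 15·(1/15) = 1.
Numerically: 1 ≈ 1.00000.
Is 1 < 1? NO.
Since the bound 1 is ≥ 1, the union bound is uninformative here; it does NOT by itself certify existence.

15·p = 1 ≈ 1.00000; existence NOT certified by the union bound.


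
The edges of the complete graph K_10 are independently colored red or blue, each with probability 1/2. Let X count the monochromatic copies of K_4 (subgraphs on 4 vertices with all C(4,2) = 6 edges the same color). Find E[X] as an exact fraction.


Let X = Σ_S X_S over the C(10, 4) = 210 subsets S of size 4, where X_S = 1 if the K_4 on S is monochromatic.
For a fixed S, the K_4 on S has C(4, 2) = 6 edges. P[all 6 edges red] = (1/2)^6, and likewise for blue, so P[monochromatic] = 2·(1/2)^6 = 2^{1 − 6} = 1/32.
By linearity of expectation: E[X] = C(10, 4) · 2^{1 − 6} = 210 · 1/32 = 105/16.
Numerically: E[X] ≈ 6.562.

E[X] = C(10,4)·2^(1−C(4,2)) = 105/16 ≈ 6.562.


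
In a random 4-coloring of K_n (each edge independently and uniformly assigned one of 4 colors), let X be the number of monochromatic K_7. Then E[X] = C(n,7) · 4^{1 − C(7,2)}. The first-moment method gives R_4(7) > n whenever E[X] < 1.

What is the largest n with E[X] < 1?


We need C(n, 7) · 4^{1 − 21} < 1, i.e. C(n, 7) < 4^{21 − 1} = 1099511627776.
Check values of n near the boundary:
  n = 178: C(178, 7) = 996867063280; 996867063280 < 1099511627776? YES
  n = 179: C(179, 7) = 1037437234460; 1037437234460 < 1099511627776? YES
  n = 180: C(180, 7) = 1079414463600; 1079414463600 < 1099511627776? YES
  n = 181: C(181, 7) = 1122839183400; 1122839183400 < 1099511627776? NO
The largest n with C(n, 7) < 1099511627776 is n = 180 (where E[X] = 67463403975/68719476736 ≈ 0.9817). Hence R_4(7) > 180, i.e. R_4(7) ≥ 181.

Largest n = 180; hence R_4(7) > 180.


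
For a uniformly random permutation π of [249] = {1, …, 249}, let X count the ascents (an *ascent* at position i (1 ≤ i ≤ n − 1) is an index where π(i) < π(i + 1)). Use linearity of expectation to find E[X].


Write X = Σ X_I over i = 1, …, 248, with X_I the indicator of one ascent.
There are 248 indicators.
For each fixed i, the pair (π(i), π(i+1)) is a uniformly random ordered pair of distinct values from {1, …, 249}; by symmetry P[π(i) < π(i+1)] = 1/2.
By linearity: E[X] = 248 · (1/2) = (249 − 1) · (1/2) = 124 ≈ 124.000.

E[X] = 124 = 124.000.


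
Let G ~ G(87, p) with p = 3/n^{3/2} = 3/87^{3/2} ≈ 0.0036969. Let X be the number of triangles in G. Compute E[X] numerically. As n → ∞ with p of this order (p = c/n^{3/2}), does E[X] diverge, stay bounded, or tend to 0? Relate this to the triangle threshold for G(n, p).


Number of potential triangles: C(87, 3) = 105995.
Each occurs with probability p³ ≈ (0.0036969)³ ≈ 5.0527420e-08.
By linearity: E[X] = C(87, 3)·p³ ≈ 105995 · 5.0527420e-08 ≈ 0.00536.
Since α = 3/2 > 1, p = c/n^{3/2} = o(1/n) is below the triangle threshold p ~ 1/n. Asymptotically E[X] ~ (c³/6)·n^{3(1−α)} = (3³/6)·n^{-1.5} → 0, so by Markov's inequality G has no triangles w.h.p.

E[X] ≈ 0.00536; in regime p = Θ(1/n^{3/2}) E[X] tends to 0 (below the triangle threshold p ~ 1/n).


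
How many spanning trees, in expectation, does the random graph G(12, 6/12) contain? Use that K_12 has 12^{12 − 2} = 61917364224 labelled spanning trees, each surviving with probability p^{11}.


K_12 has 12^{12 − 2} = 61917364224 labelled spanning trees.
For each such spanning tree H, let X_H = 1 if all 11 edges of H are present in G. Then P[X_H = 1] = p^{11} = (1/2)^{11} = 1/2048.
By linearity: E[X] = Σ_H E[X_H] = 61917364224 · p^{11} = 61917364224 · 1/2048 = 30233088.
Numerically: E[X] ≈ 3.0233e+07.

E[X] = 61917364224 · (1/2)^{11} = 30233088 ≈ 3.0233e+07.


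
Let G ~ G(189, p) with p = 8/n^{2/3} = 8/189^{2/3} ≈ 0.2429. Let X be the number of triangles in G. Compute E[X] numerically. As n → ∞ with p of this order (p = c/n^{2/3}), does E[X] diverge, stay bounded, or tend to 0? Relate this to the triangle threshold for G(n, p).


Number of potential triangles: C(189, 3) = 1107414.
Each occurs with probability p³ ≈ (0.2429)³ ≈ 1.433331e-02.
By linearity: E[X] = C(189, 3)·p³ ≈ 1107414 · 1.433331e-02 ≈ 15872.9030.
Since α = 2/3 < 1, p = c/n^{2/3} ≫ 1/n is above the triangle threshold p ~ 1/n. Asymptotically E[X] ~ (c³/6)·n^{3(1−α)} = (8³/6)·n^{1} → ∞; triangles are abundant w.h.p.

E[X] ≈ 15872.9030; in regime p = Θ(1/n^{2/3}) E[X] diverges (above the triangle threshold p ~ 1/n).


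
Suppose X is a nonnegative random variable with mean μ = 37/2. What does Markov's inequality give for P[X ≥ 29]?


μ = E[X] = 37/2, a = 29.
Markov: P[X ≥ 29] ≤ μ/a = (37/2)/29 = 37/58.
Numerically: ≈ 0.6379.
(Since a = 29 > μ = 18.5000, the bound 37/58 is < 1 and informative.)

P[X ≥ 29] ≤ 37/58 ≈ 0.6379.


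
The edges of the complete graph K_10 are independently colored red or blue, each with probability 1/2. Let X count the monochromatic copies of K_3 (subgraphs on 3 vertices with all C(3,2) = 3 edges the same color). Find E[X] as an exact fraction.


Let X = Σ_S X_S over the C(10, 3) = 120 subsets S of size 3, where X_S = 1 if the K_3 on S is monochromatic.
For a fixed S, the K_3 on S has C(3, 2) = 3 edges. P[all 3 edges red] = (1/2)^3, and likewise for blue, so P[monochromatic] = 2·(1/2)^3 = 2^{1 − 3} = 1/4.
By linearity: E[X] = C(10, 3) · 2^{1 − 3} = 120 · 1/4 = 30.
Numerically: E[X] ≈ 30.000000.

E[X] = C(10,3)·2^(1−C(3,2)) = 30 ≈ 30.000000.


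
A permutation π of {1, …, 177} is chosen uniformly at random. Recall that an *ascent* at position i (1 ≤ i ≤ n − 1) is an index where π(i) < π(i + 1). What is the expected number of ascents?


Write X = Σ X_I over i = 1, …, 176, with X_I the indicator of one ascent.
There are 176 indicators.
For each fixed i, the pair (π(i), π(i+1)) is a uniformly random ordered pair of distinct values from {1, …, 177}; by symmetry P[π(i) < π(i+1)] = 1/2.
By linearity: E[X] = 176 · (1/2) = (177 − 1) · (1/2) = 88 ≈ 88.0000.

E[X] = 88 = 88.0000.


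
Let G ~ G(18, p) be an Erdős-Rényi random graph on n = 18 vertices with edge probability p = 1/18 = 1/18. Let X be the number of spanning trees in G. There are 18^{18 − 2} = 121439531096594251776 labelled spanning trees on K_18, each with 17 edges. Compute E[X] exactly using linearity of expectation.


K_18 has 18^{18 − 2} = 121439531096594251776 labelled spanning trees.
For each such spanning tree H, let X_H = 1 if all 17 edges of H are present in G. Then P[X_H = 1] = p^{17} = (1/18)^{17} = 1/2185911559738696531968.
By linearity: E[X] = Σ_H E[X_H] = 121439531096594251776 · p^{17} = 121439531096594251776 · 1/2185911559738696531968 = 1/18.
Numerically: E[X] ≈ 0.05556.

E[X] = 121439531096594251776 · (1/18)^{17} = 1/18 ≈ 0.05556.


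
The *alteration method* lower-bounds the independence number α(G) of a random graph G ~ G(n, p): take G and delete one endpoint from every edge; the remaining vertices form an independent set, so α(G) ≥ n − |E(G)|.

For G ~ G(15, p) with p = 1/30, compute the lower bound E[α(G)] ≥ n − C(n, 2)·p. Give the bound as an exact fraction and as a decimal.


E[|E(G)|] = C(15, 2)·p = 105 · (1/30) = 7/2.
E[α(G)] ≥ n − E[|E(G)|] = 15 − 7/2 = 23/2.
Numerically: ≈ 11.500000.
(This is only a lower bound; the true E[α(G)] may be larger.)

E[α(G)] ≥ 23/2 ≈ 11.500000.


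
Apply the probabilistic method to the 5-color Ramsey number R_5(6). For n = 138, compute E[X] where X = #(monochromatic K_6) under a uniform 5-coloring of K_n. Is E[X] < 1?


E[X] = C(138, 6) · 5^{1 − 15} = 8592039666 · 5^{−14} = 8592039666/6103515625.
As a reduced fraction: E[X] = 8592039666/6103515625 ≈ 1.40772.
Is E[X] < 1? NO.
Since E[X] ≥ 1, the first-moment bound is inconclusive at n = 138; it does NOT by itself certify R_5(6) > 138.

E[X] = 8592039666/6103515625 ≈ 1.40772; E[X] ≥ 1; first-moment method inconclusive here.


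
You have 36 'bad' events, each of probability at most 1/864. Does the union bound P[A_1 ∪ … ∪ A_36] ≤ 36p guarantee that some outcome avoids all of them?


Union bound: P[∪_{i=1}^{36} A_i] ≤ Σ_i P[A_i] ≤ 36·p = 36·(1/864) = 1/24.
Numerically: 1/24 ≈ 0.041667.
Is 1/24 < 1? YES.
Since P[∪ A_i] ≤ 1/24 < 1, the complement has P[∩ A_i^c] ≥ 1 − 1/24 = 23/24 > 0, so some outcome avoids every A_i.

36·p = 1/24 ≈ 0.041667; existence CERTIFIED by the union bound.


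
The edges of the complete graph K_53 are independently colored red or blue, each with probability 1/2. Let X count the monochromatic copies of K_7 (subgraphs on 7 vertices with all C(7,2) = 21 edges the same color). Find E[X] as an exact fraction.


Let X = Σ_S X_S over the C(53, 7) = 154143080 subsets S of size 7, where X_S = 1 if the K_7 on S is monochromatic.
For a fixed S, the K_7 on S has C(7, 2) = 21 edges. P[all 21 edges red] = (1/2)^21, and likewise for blue, so P[monochromatic] = 2·(1/2)^21 = 2^{1 − 21} = 1/1048576.
By linearity of expectation: E[X] = C(53, 7) · 2^{1 − 21} = 154143080 · 1/1048576 = 19267885/131072.
Numerically: E[X] ≈ 147.002.

E[X] = C(53,7)·2^(1−C(7,2)) = 19267885/131072 ≈ 147.002.


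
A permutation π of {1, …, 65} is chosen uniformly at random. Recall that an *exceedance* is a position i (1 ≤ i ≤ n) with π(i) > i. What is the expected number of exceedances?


Write X = Σ_{i=1}^{65} X_i, where X_i = 1_{π(i) > i}.
For each fixed i, π(i) is uniform over {1, …, 65} (marginal of a uniform permutation), so P[π(i) > i] = (n − i)/n. Summing: Σ_{i=1}^{65} (n − i)/n = (0 + 1 + … + 64)/65 = 65(65 − 1)/(2·65) = (65 − 1)/2.
Hence E[X] = Σ_{i=1}^{65} (65 − i)/65 = 32 ≈ 32.000.

E[X] = 32 = 32.000.


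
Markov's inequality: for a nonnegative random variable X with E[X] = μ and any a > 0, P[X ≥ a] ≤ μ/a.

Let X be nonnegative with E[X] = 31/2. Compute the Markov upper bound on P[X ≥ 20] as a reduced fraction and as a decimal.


μ = E[X] = 31/2, a = 20.
Markov: P[X ≥ 20] ≤ μ/a = (31/2)/20 = 31/40.
Numerically: ≈ 0.775.
(Since a = 20 > μ = 15.500, the bound 31/40 is < 1 and informative.)

P[X ≥ 20] ≤ 31/40 ≈ 0.775.


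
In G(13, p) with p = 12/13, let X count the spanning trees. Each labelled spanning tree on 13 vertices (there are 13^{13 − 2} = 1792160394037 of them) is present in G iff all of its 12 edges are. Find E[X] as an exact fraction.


K_13 has 13^{13 − 2} = 1792160394037 labelled spanning trees.
For each such spanning tree H, let X_H = 1 if all 12 edges of H are present in G. Then P[X_H = 1] = p^{12} = (12/13)^{12} = 8916100448256/23298085122481.
By linearity of expectation: E[X] = Σ_H E[X_H] = 1792160394037 · p^{12} = 1792160394037 · 8916100448256/23298085122481 = 8916100448256/13.
Numerically: E[X] ≈ 6.85854e+11.

E[X] = 1792160394037 · (12/13)^{12} = 8916100448256/13 ≈ 6.85854e+11.


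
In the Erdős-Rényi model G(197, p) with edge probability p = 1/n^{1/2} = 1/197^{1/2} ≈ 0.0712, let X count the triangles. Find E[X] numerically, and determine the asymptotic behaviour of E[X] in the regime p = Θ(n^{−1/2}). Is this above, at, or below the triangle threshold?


Number of potential triangles: C(197, 3) = 1254890.
Each occurs with probability p³ ≈ (0.0712)³ ≈ 3.61660e-04.
By linearity: E[X] = C(197, 3)·p³ ≈ 1254890 · 3.61660e-04 ≈ 453.844.
Since α = 1/2 < 1, p = c/n^{1/2} ≫ 1/n is above the triangle threshold p ~ 1/n. Asymptotically E[X] ~ (c³/6)·n^{3(1−α)} = (1³/6)·n^{1.5} → ∞; triangles are abundant w.h.p.

E[X] ≈ 453.844; in regime p = Θ(1/n^{1/2}) E[X] diverges (above the triangle threshold p ~ 1/n).


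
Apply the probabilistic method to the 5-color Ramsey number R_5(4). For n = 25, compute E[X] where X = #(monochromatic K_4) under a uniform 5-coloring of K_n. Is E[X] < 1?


E[X] = C(25, 4) · 5^{1 − 6} = 12650 · 5^{−5} = 12650/3125.
As a reduced fraction: E[X] = 506/125 ≈ 4.048000.
Is E[X] < 1? NO.
Since E[X] ≥ 1, the first-moment bound is inconclusive at n = 25; it does NOT by itself certify R_5(4) > 25.

E[X] = 506/125 ≈ 4.048000; E[X] ≥ 1; first-moment method inconclusive here.


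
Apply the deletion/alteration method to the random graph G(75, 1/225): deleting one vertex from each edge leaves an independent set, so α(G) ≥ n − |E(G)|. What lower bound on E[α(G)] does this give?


E[|E(G)|] = C(75, 2)·p = 2775 · (1/225) = 37/3.
E[α(G)] ≥ n − E[|E(G)|] = 75 − 37/3 = 188/3.
Numerically: ≈ 62.667.
(This is only a lower bound; the true E[α(G)] may be larger.)

E[α(G)] ≥ 188/3 ≈ 62.667.


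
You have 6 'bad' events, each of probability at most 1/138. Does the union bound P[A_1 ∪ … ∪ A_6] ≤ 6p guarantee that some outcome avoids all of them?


Union bound: P[∪_{i=1}^{6} A_i] ≤ Σ_i P[A_i] ≤ 6·p = 6·(1/138) = 1/23.
Numerically: 1/23 ≈ 0.043.
Is 1/23 < 1? YES.
Since P[∪ A_i] ≤ 1/23 < 1, the complement has P[∩ A_i^c] ≥ 1 − 1/23 = 22/23 > 0, so some outcome avoids every A_i.

6·p = 1/23 ≈ 0.043; existence CERTIFIED by the union bound.


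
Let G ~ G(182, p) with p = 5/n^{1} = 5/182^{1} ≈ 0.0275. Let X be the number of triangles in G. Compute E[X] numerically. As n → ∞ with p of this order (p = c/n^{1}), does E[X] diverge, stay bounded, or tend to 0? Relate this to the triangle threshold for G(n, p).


Number of potential triangles: C(182, 3) = 988260.
Each occurs with probability p³ ≈ (0.0275)³ ≈ 2.07346e-05.
By linearity: E[X] = C(182, 3)·p³ ≈ 988260 · 2.07346e-05 ≈ 20.491.
Here α = 1, so p = 5/n is exactly at the triangle threshold p ~ 1/n. Asymptotically E[X] → c³/6 = 5³/6 = 125/6 ≈ 20.833, a bounded constant. In this regime the triangle count is asymptotically Poisson(c³/6).

E[X] ≈ 20.491; in regime p = Θ(1/n^{1}) E[X] stays bounded (at the triangle threshold p ~ 1/n).


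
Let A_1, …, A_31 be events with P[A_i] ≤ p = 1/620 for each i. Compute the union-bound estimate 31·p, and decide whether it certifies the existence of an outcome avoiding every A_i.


Union bound: P[∪_{i=1}^{31} A_i] ≤ Σ_i P[A_i] ≤ 31·p = 31·(1/620) = 1/20.
Numerically: 1/20 ≈ 0.0500000.
Is 1/20 < 1? YES.
Since P[∪ A_i] ≤ 1/20 < 1, the complement has P[∩ A_i^c] ≥ 1 − 1/20 = 19/20 > 0, so some outcome avoids every A_i.

31·p = 1/20 ≈ 0.0500000; existence CERTIFIED by the union bound.


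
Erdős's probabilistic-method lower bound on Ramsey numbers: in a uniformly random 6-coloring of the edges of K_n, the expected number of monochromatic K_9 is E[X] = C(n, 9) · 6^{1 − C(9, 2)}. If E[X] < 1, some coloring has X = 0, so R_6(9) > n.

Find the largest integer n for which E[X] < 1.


We need C(n, 9) · 6^{1 − 36} < 1, i.e. C(n, 9) < 6^{36 − 1} = 1719070799748422591028658176.
Check values of n near the boundary:
  n = 4404: C(4404, 9) = 1703375445537161676647015880; 1703375445537161676647015880 < 1719070799748422591028658176? YES
  n = 4405: C(4405, 9) = 1706862792900636302463627150; 1706862792900636302463627150 < 1719070799748422591028658176? YES
  n = 4406: C(4406, 9) = 1710356485221788389505285700; 1710356485221788389505285700 < 1719070799748422591028658176? YES
  n = 4407: C(4407, 9) = 1713856532599459170657070050; 1713856532599459170657070050 < 1719070799748422591028658176? YES
  n = 4408: C(4408, 9) = 1717362945146264156457459600; 1717362945146264156457459600 < 1719070799748422591028658176? YES
  n = 4409: C(4409, 9) = 1720875732988608787686577131; 1720875732988608787686577131 < 1719070799748422591028658176? NO
The largest n with C(n, 9) < 1719070799748422591028658176 is n = 4408 (where E[X] = 35778394690547169926197075/35813974994758803979763712 ≈ 0.999007). Hence R_6(9) > 4408, i.e. R_6(9) ≥ 4409.

Largest n = 4408; hence R_6(9) > 4408.


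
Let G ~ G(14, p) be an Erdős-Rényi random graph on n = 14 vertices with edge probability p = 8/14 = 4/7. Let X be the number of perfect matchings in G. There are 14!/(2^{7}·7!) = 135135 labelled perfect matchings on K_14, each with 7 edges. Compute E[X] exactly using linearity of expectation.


K_14 has 14!/(2^{7}·7!) = 135135 labelled perfect matchings.
For each such perfect matching H, let X_H = 1 if all 7 edges of H are present in G. Then P[X_H = 1] = p^{7} = (4/7)^{7} = 16384/823543.
By linearity of expectation: E[X] = Σ_H E[X_H] = 135135 · p^{7} = 135135 · 16384/823543 = 316293120/117649.
Numerically: E[X] ≈ 2.69e+03.

E[X] = 135135 · (4/7)^{7} = 316293120/117649 ≈ 2.69e+03.


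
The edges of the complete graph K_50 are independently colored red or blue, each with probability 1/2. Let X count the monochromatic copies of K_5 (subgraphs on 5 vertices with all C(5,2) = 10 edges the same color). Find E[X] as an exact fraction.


Let X = Σ_S X_S over the C(50, 5) = 2118760 subsets S of size 5, where X_S = 1 if the K_5 on S is monochromatic.
For a fixed S, the K_5 on S has C(5, 2) = 10 edges. P[all 10 edges red] = (1/2)^10, and likewise for blue, so P[monochromatic] = 2·(1/2)^10 = 2^{1 − 10} = 1/512.
By linearity of expectation: E[X] = C(50, 5) · 2^{1 − 10} = 2118760 · 1/512 = 264845/64.
Numerically: E[X] ≈ 4138.2031.

E[X] = C(50,5)·2^(1−C(5,2)) = 264845/64 ≈ 4138.2031.


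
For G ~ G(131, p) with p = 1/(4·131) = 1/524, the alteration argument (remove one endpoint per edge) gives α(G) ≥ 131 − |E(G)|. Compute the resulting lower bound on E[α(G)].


E[|E(G)|] = C(131, 2)·p = 8515 · (1/524) = 65/4.
E[α(G)] ≥ n − E[|E(G)|] = 131 − 65/4 = 459/4.
Numerically: ≈ 114.7500.
(This is only a lower bound; the true E[α(G)] may be larger.)

E[α(G)] ≥ 459/4 ≈ 114.7500.


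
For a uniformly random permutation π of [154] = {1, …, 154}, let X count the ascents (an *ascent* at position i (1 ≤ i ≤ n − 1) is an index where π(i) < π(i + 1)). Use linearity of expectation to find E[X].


Write X = Σ X_I over i = 1, …, 153, with X_I the indicator of one ascent.
There are 153 indicators.
For each fixed i, the pair (π(i), π(i+1)) is a uniformly random ordered pair of distinct values from {1, …, 154}; by symmetry P[π(i) < π(i+1)] = 1/2.
By linearity: E[X] = 153 · (1/2) = (154 − 1) · (1/2) = 153/2 ≈ 76.500000.

E[X] = 153/2 = 76.500000.
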